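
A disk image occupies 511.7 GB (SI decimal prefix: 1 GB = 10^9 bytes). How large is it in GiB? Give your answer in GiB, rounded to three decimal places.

476.558 GiB

511.7 GB × 1,000,000,000 bytes/GB = 511,700,000,000 bytes
1 GiB = 2^30 bytes = 1,073,741,824 bytes
511,700,000,000 / 1,073,741,824 = 476.558 GiB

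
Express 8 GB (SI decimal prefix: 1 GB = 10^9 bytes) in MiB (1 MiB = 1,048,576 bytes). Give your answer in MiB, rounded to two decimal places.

8 GB = 8 × 10^9 bytes = 8,000,000,000 bytes
1 MiB = 1,048,576 bytes
8,000,000,000 / 1,048,576 = 7,629.39 MiB

7,629.39 MiB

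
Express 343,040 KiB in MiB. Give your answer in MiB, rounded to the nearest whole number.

335 MiB

343,040 KiB = 343,040 × 2^10 bytes = 351,272,960 bytes
1 MiB = 2^20 bytes = 1,048,576 bytes
351,272,960 / 1,048,576 = 335 MiB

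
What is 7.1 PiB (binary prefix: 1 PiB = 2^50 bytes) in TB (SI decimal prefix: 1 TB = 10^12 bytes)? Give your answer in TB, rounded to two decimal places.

7,993.89 TB

7.1 PiB = 7.1 × 2^50 bytes = 7,993,889,338,582,630.4 bytes
1 TB = 1,000,000,000,000 bytes
7,993,889,338,582,630.4 / 1,000,000,000,000 = 7,993.89 TB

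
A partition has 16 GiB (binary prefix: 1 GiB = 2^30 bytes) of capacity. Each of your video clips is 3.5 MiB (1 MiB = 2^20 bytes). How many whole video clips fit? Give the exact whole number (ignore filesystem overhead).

Capacity: 16 GiB = 17,179,869,184 bytes
Per item: 3.5 MiB = 3,670,016 bytes
⌊17,179,869,184 / 3,670,016⌋ = 4,681

4,681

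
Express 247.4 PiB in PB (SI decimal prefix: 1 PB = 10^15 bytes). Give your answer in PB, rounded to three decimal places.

278.548 PB

247.4 PiB × 1,125,899,906,842,624 bytes/PiB = 278,547,636,952,865,177.6 bytes
1 PB = 1,000,000,000,000,000 bytes
278,547,636,952,865,177.6 / 1,000,000,000,000,000 = 278.548 PB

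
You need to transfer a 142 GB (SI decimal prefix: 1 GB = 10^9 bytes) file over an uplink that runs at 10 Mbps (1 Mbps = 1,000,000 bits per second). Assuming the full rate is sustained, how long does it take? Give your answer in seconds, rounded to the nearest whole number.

113,600 seconds

142 GB = 142,000,000,000 bytes = 1,136,000,000,000 bits
10 Mbps = 10,000,000 bits/s
time = 1,136,000,000,000 / 10,000,000 = 113,600 s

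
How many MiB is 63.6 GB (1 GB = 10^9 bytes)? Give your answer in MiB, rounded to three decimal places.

63.6 GB × 1,000,000,000 bytes/GB = 63,600,000,000 bytes
1 MiB = 2^20 bytes = 1,048,576 bytes
63,600,000,000 / 1,048,576 = 60,653.687 MiB

60,653.687 MiB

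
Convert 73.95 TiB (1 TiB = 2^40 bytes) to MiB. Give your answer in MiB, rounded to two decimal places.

73.95 TiB × 1,099,511,627,776 bytes/TiB = 81,308,884,874,035.2 bytes
1 MiB = 2^20 bytes = 1,048,576 bytes
81,308,884,874,035.2 / 1,048,576 = 77,542,195.20 MiB

77,542,195.20 MiB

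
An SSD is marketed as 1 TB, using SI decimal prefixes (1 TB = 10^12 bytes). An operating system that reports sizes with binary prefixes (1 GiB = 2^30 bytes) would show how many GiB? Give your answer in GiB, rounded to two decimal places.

1 TB = 1 × 10^12 bytes = 1,000,000,000,000 bytes
1 GiB = 2^30 bytes = 1,073,741,824 bytes
1,000,000,000,000 / 1,073,741,824 = 931.32 GiB

931.32 GiB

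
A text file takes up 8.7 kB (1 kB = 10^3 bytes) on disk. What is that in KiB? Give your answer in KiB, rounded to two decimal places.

8.7 kB = 8.7 × 10^3 bytes = 8,700 bytes
1 KiB = 1,024 bytes
8,700 / 1,024 = 8.50 KiB

8.50 KiB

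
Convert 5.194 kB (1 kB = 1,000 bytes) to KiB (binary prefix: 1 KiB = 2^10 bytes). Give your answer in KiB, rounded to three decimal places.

5.194 kB × 1,000 bytes/kB = 5,194 bytes
1 KiB = 2^10 bytes = 1,024 bytes
5,194 / 1,024 = 5.072 KiB

5.072 KiB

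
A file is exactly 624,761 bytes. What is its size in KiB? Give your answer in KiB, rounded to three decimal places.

624,761 bytes given.
1 KiB = 2^10 bytes = 1,024 bytes
624,761 / 1,024 = 610.118 KiB

610.118 KiB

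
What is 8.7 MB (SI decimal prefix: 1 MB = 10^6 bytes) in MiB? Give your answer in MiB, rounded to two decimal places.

8.7 MB = 8.7 × 10^6 bytes = 8,700,000 bytes
1 MiB = 1,048,576 bytes
8,700,000 / 1,048,576 = 8.30 MiB

8.30 MiB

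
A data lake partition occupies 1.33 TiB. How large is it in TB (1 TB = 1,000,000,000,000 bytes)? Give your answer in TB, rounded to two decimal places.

1.46 TB

1.33 TiB × 1,099,511,627,776 bytes/TiB = 1,462,350,464,942.08 bytes
1 TB = 1,000,000,000,000 bytes
1,462,350,464,942.08 / 1,000,000,000,000 = 1.46 TB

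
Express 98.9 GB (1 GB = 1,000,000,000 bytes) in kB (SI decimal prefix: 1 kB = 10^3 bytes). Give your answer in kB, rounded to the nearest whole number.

98,900,000 kB

98.9 GB × 1,000,000,000 bytes/GB = 98,900,000,000 bytes
1 kB = 10^3 bytes = 1,000 bytes
98,900,000,000 / 1,000 = 98,900,000 kB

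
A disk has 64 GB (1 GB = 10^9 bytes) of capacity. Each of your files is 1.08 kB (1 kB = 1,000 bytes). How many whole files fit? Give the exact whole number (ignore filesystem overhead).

59,259,259

Capacity: 64 GB = 64,000,000,000 bytes
Per item: 1.08 kB = 1,080 bytes
⌊64,000,000,000 / 1,080⌋ = 59,259,259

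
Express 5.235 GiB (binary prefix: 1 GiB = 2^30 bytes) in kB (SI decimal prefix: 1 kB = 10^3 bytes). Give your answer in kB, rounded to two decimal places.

5,621,038.45 kB

5.235 GiB = 5.235 × 2^30 bytes = 5,621,038,448.64 bytes
1 kB = 1,000 bytes
5,621,038,448.64 / 1,000 = 5,621,038.45 kB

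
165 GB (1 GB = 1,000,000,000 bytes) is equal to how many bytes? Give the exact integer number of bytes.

165,000,000,000 bytes

165 × 1,000,000,000 = 165,000,000,000 bytes  (1 GB = 10^9 bytes)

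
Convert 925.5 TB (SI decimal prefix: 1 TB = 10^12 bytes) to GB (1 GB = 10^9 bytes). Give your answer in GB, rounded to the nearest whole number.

925.5 TB × 1,000,000,000,000 bytes/TB = 925,500,000,000,000 bytes
1 GB = 1,000,000,000 bytes
925,500,000,000,000 / 1,000,000,000 = 925,500 GB

925,500 GB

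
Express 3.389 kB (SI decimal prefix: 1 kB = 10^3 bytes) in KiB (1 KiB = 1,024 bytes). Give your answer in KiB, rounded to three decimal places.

3.389 kB = 3.389 × 10^3 bytes = 3,389 bytes
1 KiB = 2^10 bytes = 1,024 bytes
3,389 / 1,024 = 3.310 KiB

3.310 KiB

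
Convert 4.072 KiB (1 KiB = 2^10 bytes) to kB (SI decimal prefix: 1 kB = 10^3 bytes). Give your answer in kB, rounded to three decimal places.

4.072 KiB = 4.072 × 2^10 bytes = 4,169.728 bytes
1 kB = 10^3 bytes = 1,000 bytes
4,169.728 / 1,000 = 4.170 kB

4.170 kB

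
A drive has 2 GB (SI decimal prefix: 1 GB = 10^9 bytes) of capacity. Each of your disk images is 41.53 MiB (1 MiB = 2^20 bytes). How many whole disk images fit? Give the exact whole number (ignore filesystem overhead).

Capacity: 2 GB = 2,000,000,000 bytes
Per item: 41.53 MiB = 43,547,361.28 bytes
⌊2,000,000,000 / 43,547,361.28⌋ = 45

45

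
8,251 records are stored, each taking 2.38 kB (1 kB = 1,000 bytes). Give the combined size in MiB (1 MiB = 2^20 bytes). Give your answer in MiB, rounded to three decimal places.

Total = 8,251 × 2.38 kB = 19637.38 kB
= 19637.38 × 1,000 bytes = 19,637,380 bytes
1 MiB = 1,048,576 bytes
19,637,380 / 1,048,576 = 18.728 MiB

18.728 MiB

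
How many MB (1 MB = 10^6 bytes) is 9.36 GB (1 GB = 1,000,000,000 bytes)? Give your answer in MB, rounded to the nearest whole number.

9,360 MB

9.36 GB × 1,000,000,000 bytes/GB = 9,360,000,000 bytes
1 MB = 10^6 bytes = 1,000,000 bytes
9,360,000,000 / 1,000,000 = 9,360 MB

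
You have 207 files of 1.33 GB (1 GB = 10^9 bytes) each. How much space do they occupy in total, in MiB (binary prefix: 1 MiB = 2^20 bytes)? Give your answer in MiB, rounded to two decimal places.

Total = 207 × 1.33 GB = 275.31 GB
= 275.31 × 1,000,000,000 bytes = 275,310,000,000 bytes
1 MiB = 1,048,576 bytes
275,310,000,000 / 1,048,576 = 262,556.08 MiB

262,556.08 MiB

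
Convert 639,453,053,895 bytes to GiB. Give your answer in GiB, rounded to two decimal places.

639,453,053,895 bytes given.
1 GiB = 2^30 bytes = 1,073,741,824 bytes
639,453,053,895 / 1,073,741,824 = 595.54 GiB

595.54 GiB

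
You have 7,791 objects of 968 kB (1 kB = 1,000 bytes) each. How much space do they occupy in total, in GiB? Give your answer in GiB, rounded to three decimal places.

Total = 7,791 × 968 kB = 7,541,688 kB
= 7,541,688 × 1,000 bytes = 7,541,688,000 bytes
1 GiB = 1,073,741,824 bytes
7,541,688,000 / 1,073,741,824 = 7.024 GiB

7.024 GiB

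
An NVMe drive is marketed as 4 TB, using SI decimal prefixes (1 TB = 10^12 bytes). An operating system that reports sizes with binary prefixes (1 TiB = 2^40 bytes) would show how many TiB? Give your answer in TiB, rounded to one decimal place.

3.6 TiB

4 TB = 4 × 10^12 bytes = 4,000,000,000,000 bytes
1 TiB = 1,099,511,627,776 bytes
4,000,000,000,000 / 1,099,511,627,776 = 3.6 TiB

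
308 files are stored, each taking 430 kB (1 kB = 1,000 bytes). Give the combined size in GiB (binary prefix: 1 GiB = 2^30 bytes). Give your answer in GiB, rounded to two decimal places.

Total = 308 × 430 kB = 132,440 kB
= 132,440 × 1,000 bytes = 132,440,000 bytes
1 GiB = 1,073,741,824 bytes
132,440,000 / 1,073,741,824 = 0.12 GiB

0.12 GiB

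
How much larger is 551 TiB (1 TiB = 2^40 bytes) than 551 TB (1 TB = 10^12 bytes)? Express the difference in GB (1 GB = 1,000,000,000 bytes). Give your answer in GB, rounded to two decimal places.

551 TiB = 551 × 1,099,511,627,776 = 605,830,906,904,576 bytes
551 TB = 551 × 1,000,000,000,000 = 551,000,000,000,000 bytes
difference = 54,830,906,904,576 bytes
54,830,906,904,576 / 1,000,000,000 = 54,830.91 GB

54,830.91 GB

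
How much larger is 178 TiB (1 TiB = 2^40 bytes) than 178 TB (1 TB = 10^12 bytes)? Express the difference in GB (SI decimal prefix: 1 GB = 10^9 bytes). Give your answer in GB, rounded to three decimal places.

17,713.070 GB

178 TiB = 178 × 1,099,511,627,776 = 195,713,069,744,128 bytes
178 TB = 178 × 1,000,000,000,000 = 178,000,000,000,000 bytes
difference = 17,713,069,744,128 bytes
17,713,069,744,128 / 1,000,000,000 = 17,713.070 GB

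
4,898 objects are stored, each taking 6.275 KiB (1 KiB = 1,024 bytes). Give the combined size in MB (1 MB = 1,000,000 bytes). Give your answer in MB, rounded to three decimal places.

Total = 4,898 × 6.275 KiB = 30734.95 KiB
= 30734.95 × 1,024 bytes = 31,472,588.8 bytes
1 MB = 1,000,000 bytes
31,472,588.8 / 1,000,000 = 31.473 MB

31.473 MB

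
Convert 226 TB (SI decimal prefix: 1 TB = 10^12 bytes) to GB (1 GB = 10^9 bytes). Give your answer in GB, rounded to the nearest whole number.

226,000 GB

226 TB = 226 × 10^12 bytes = 226,000,000,000,000 bytes
1 GB = 1,000,000,000 bytes
226,000,000,000,000 / 1,000,000,000 = 226,000 GB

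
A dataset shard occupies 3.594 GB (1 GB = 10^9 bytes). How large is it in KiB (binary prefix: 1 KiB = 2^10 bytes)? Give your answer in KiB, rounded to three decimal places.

3.594 GB × 1,000,000,000 bytes/GB = 3,594,000,000 bytes
1 KiB = 2^10 bytes = 1,024 bytes
3,594,000,000 / 1,024 = 3,509,765.625 KiB

3,509,765.625 KiB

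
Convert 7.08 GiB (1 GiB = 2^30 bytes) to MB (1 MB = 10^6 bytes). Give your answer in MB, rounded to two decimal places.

7.08 GiB × 1,073,741,824 bytes/GiB = 7,602,092,113.92 bytes
1 MB = 10^6 bytes = 1,000,000 bytes
7,602,092,113.92 / 1,000,000 = 7,602.09 MB

7,602.09 MB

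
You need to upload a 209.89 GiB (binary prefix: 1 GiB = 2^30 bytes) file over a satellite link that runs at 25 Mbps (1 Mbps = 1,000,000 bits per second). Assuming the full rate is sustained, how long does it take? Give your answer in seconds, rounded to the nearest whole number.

209.89 GiB = 225,367,671,439.36 bytes = 1,802,941,371,514.88 bits
25 Mbps = 25,000,000 bits/s
time = 1,802,941,371,514.88 / 25,000,000 = 72,118 s

72,118 seconds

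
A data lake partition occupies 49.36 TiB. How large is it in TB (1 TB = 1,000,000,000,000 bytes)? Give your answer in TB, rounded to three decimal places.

49.36 TiB = 49.36 × 2^40 bytes = 54,271,893,947,023.36 bytes
1 TB = 10^12 bytes = 1,000,000,000,000 bytes
54,271,893,947,023.36 / 1,000,000,000,000 = 54.272 TB

54.272 TB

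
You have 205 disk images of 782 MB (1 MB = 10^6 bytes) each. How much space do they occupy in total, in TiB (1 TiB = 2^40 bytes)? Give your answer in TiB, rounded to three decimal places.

0.146 TiB

Total = 205 × 782 MB = 160,310 MB
= 160,310 × 1,000,000 bytes = 160,310,000,000 bytes
1 TiB = 1,099,511,627,776 bytes
160,310,000,000 / 1,099,511,627,776 = 0.146 TiB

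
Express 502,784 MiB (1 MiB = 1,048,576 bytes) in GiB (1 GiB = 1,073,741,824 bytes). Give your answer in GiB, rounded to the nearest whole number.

491 GiB

502,784 MiB = 502,784 × 2^20 bytes = 527,207,235,584 bytes
1 GiB = 2^30 bytes = 1,073,741,824 bytes
527,207,235,584 / 1,073,741,824 = 491 GiB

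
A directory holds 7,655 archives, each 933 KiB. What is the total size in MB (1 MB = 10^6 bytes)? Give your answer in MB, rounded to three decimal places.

7,313.526 MB

Total = 7,655 × 933 KiB = 7,142,115 KiB
= 7,142,115 × 1,024 bytes = 7,313,525,760 bytes
1 MB = 1,000,000 bytes
7,313,525,760 / 1,000,000 = 7,313.526 MB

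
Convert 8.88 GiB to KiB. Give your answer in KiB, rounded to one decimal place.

9,311,354.9 KiB

8.88 GiB × 1,073,741,824 bytes/GiB = 9,534,827,397.12 bytes
1 KiB = 1,024 bytes
9,534,827,397.12 / 1,024 = 9,311,354.9 KiB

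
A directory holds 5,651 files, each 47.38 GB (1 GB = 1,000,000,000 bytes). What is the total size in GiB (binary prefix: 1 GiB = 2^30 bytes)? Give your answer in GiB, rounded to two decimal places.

Total = 5,651 × 47.38 GB = 267744.38 GB
= 267744.38 × 1,000,000,000 bytes = 267,744,380,000,000 bytes
1 GiB = 1,073,741,824 bytes
267,744,380,000,000 / 1,073,741,824 = 249,356.39 GiB

249,356.39 GiB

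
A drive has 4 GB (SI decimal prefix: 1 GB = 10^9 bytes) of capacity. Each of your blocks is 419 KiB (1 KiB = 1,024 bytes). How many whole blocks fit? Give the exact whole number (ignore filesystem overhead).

Capacity: 4 GB = 4,000,000,000 bytes
Per item: 419 KiB = 429,056 bytes
⌊4,000,000,000 / 429,056⌋ = 9,322

9,322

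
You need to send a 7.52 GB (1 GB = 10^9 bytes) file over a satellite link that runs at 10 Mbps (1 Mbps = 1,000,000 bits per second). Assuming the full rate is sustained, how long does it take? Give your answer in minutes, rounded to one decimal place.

100.3 minutes

7.52 GB = 7,520,000,000 bytes = 60,160,000,000 bits
10 Mbps = 10,000,000 bits/s
time = 60,160,000,000 / 10,000,000 = 6,016.00 s
6,016.00 s / 60 = 100.3 minutes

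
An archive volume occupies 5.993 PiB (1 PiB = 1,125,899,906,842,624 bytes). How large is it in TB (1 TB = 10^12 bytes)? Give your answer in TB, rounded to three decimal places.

5.993 PiB = 5.993 × 2^50 bytes = 6,747,518,141,707,845.632 bytes
1 TB = 1,000,000,000,000 bytes
6,747,518,141,707,845.632 / 1,000,000,000,000 = 6,747.518 TB

6,747.518 TB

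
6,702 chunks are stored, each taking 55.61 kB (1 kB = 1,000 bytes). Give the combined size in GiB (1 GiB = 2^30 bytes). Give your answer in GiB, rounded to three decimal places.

0.347 GiB

Total = 6,702 × 55.61 kB = 372698.22 kB
= 372698.22 × 1,000 bytes = 372,698,220 bytes
1 GiB = 1,073,741,824 bytes
372,698,220 / 1,073,741,824 = 0.347 GiB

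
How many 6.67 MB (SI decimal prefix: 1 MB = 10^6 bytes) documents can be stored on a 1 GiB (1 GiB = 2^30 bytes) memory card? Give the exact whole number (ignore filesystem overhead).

Capacity: 1 GiB = 1,073,741,824 bytes
Per item: 6.67 MB = 6,670,000 bytes
⌊1,073,741,824 / 6,670,000⌋ = 160

160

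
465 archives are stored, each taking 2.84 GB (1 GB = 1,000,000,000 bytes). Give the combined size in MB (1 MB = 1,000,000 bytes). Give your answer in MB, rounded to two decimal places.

Total = 465 × 2.84 GB = 1320.6 GB
= 1320.6 × 1,000,000,000 bytes = 1,320,600,000,000 bytes
1 MB = 1,000,000 bytes
1,320,600,000,000 / 1,000,000 = 1,320,600.00 MB

1,320,600.00 MB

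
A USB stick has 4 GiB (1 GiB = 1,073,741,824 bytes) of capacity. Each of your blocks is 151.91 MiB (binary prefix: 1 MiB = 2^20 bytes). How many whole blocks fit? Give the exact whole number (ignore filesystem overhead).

26

Capacity: 4 GiB = 4,294,967,296 bytes
Per item: 151.91 MiB = 159,289,180.16 bytes
⌊4,294,967,296 / 159,289,180.16⌋ = 26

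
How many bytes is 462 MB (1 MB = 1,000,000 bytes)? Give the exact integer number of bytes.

462 × 1,000,000 = 462,000,000 bytes  (1 MB = 10^6 bytes)

462,000,000 bytes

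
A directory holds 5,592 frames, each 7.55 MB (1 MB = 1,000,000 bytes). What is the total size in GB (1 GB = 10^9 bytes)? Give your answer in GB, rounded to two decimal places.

Total = 5,592 × 7.55 MB = 42219.6 MB
= 42219.6 × 1,000,000 bytes = 42,219,600,000 bytes
1 GB = 1,000,000,000 bytes
42,219,600,000 / 1,000,000,000 = 42.22 GB

42.22 GB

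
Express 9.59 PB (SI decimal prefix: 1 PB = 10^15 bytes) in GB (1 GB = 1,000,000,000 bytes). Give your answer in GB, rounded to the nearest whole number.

9.59 PB = 9.59 × 10^15 bytes = 9,590,000,000,000,000 bytes
1 GB = 1,000,000,000 bytes
9,590,000,000,000,000 / 1,000,000,000 = 9,590,000 GB

9,590,000 GB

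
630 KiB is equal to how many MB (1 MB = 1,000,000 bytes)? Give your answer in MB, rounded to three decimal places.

630 KiB × 1,024 bytes/KiB = 645,120 bytes
1 MB = 1,000,000 bytes
645,120 / 1,000,000 = 0.645 MB

0.645 MB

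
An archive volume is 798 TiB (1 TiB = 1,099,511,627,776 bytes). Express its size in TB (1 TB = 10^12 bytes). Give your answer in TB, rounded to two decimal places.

877.41 TB

798 TiB = 798 × 2^40 bytes = 877,410,278,965,248 bytes
1 TB = 10^12 bytes = 1,000,000,000,000 bytes
877,410,278,965,248 / 1,000,000,000,000 = 877.41 TB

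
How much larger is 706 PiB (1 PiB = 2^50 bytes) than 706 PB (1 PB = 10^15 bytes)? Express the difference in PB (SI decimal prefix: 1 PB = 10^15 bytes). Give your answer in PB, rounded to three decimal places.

88.885 PB

706 PiB = 706 × 1,125,899,906,842,624 = 794,885,334,230,892,544 bytes
706 PB = 706 × 1,000,000,000,000,000 = 706,000,000,000,000,000 bytes
difference = 88,885,334,230,892,544 bytes
88,885,334,230,892,544 / 1,000,000,000,000,000 = 88.885 PB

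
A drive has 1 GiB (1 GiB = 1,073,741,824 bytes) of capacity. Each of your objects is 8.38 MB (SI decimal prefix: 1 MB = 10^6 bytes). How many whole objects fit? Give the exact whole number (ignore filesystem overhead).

Capacity: 1 GiB = 1,073,741,824 bytes
Per item: 8.38 MB = 8,380,000 bytes
⌊1,073,741,824 / 8,380,000⌋ = 128

128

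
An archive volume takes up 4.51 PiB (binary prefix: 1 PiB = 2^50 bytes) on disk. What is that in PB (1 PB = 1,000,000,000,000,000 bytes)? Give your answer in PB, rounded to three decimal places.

4.51 PiB = 4.51 × 2^50 bytes = 5,077,808,579,860,234.24 bytes
1 PB = 1,000,000,000,000,000 bytes
5,077,808,579,860,234.24 / 1,000,000,000,000,000 = 5.078 PB

5.078 PB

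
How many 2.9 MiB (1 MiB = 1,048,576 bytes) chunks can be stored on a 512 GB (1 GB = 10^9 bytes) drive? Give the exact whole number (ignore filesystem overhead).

168,372

Capacity: 512 GB = 512,000,000,000 bytes
Per item: 2.9 MiB = 3,040,870.4 bytes
⌊512,000,000,000 / 3,040,870.4⌋ = 168,372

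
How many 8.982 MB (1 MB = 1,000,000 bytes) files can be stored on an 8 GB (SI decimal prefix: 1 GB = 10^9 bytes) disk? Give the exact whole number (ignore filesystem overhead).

890

Capacity: 8 GB = 8,000,000,000 bytes
Per item: 8.982 MB = 8,982,000 bytes
⌊8,000,000,000 / 8,982,000⌋ = 890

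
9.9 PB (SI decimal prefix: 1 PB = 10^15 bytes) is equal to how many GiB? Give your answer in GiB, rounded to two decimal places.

9.9 PB = 9.9 × 10^15 bytes = 9,900,000,000,000,000 bytes
1 GiB = 2^30 bytes = 1,073,741,824 bytes
9,900,000,000,000,000 / 1,073,741,824 = 9,220,093.49 GiB

9,220,093.49 GiB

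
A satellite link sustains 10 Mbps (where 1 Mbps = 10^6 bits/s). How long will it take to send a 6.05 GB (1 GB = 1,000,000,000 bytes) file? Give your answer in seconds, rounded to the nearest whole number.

4,840 seconds

6.05 GB = 6,050,000,000 bytes = 48,400,000,000 bits
10 Mbps = 10,000,000 bits/s
time = 48,400,000,000 / 10,000,000 = 4,840 s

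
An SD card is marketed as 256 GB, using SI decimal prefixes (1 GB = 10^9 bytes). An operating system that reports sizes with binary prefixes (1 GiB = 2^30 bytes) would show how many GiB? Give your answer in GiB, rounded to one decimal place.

238.4 GiB

256 GB = 256 × 10^9 bytes = 256,000,000,000 bytes
1 GiB = 2^30 bytes = 1,073,741,824 bytes
256,000,000,000 / 1,073,741,824 = 238.4 GiB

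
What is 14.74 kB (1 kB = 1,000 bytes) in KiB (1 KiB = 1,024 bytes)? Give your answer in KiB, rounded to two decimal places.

14.74 kB = 14.74 × 10^3 bytes = 14,740 bytes
1 KiB = 2^10 bytes = 1,024 bytes
14,740 / 1,024 = 14.39 KiB

14.39 KiB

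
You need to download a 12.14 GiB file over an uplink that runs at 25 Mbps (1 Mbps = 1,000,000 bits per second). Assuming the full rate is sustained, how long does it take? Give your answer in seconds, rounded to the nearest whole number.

4,171 seconds

12.14 GiB = 13,035,225,743.36 bytes = 104,281,805,946.88 bits
25 Mbps = 25,000,000 bits/s
time = 104,281,805,946.88 / 25,000,000 = 4,171 s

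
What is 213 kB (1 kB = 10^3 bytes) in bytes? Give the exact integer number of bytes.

213 × 1,000 = 213,000 bytes  (1 kB = 10^3 bytes)

213,000 bytes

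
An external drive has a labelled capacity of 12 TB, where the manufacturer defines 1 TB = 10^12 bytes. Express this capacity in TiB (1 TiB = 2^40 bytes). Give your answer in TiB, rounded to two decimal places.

12 TB × 1,000,000,000,000 bytes/TB = 12,000,000,000,000 bytes
1 TiB = 1,099,511,627,776 bytes
12,000,000,000,000 / 1,099,511,627,776 = 10.91 TiB

10.91 TiB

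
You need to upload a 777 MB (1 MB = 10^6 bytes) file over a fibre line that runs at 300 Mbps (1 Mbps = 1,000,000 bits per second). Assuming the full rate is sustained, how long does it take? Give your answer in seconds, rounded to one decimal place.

20.7 seconds

777 MB = 777,000,000 bytes = 6,216,000,000 bits
300 Mbps = 300,000,000 bits/s
time = 6,216,000,000 / 300,000,000 = 20.7 s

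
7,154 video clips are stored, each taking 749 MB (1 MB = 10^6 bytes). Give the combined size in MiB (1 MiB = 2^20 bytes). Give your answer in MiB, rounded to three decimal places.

5,110,116.959 MiB

Total = 7,154 × 749 MB = 5,358,346 MB
= 5,358,346 × 1,000,000 bytes = 5,358,346,000,000 bytes
1 MiB = 1,048,576 bytes
5,358,346,000,000 / 1,048,576 = 5,110,116.959 MiB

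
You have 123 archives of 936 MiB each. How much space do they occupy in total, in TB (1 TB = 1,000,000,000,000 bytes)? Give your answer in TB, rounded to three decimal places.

Total = 123 × 936 MiB = 115,128 MiB
= 115,128 × 1,048,576 bytes = 120,720,457,728 bytes
1 TB = 1,000,000,000,000 bytes
120,720,457,728 / 1,000,000,000,000 = 0.121 TB

0.121 TB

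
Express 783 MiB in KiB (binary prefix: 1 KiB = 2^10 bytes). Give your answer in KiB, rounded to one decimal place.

783 MiB × 1,048,576 bytes/MiB = 821,035,008 bytes
1 KiB = 2^10 bytes = 1,024 bytes
821,035,008 / 1,024 = 801,792.0 KiB

801,792.0 KiB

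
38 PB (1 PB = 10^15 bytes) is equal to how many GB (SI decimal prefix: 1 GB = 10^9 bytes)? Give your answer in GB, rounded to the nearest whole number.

38 PB × 1,000,000,000,000,000 bytes/PB = 38,000,000,000,000,000 bytes
1 GB = 10^9 bytes = 1,000,000,000 bytes
38,000,000,000,000,000 / 1,000,000,000 = 38,000,000 GB

38,000,000 GB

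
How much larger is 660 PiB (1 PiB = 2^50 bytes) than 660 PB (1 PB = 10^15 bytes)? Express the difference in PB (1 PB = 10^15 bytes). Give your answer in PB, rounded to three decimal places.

83.094 PB

660 PiB = 660 × 1,125,899,906,842,624 = 743,093,938,516,131,840 bytes
660 PB = 660 × 1,000,000,000,000,000 = 660,000,000,000,000,000 bytes
difference = 83,093,938,516,131,840 bytes
83,093,938,516,131,840 / 1,000,000,000,000,000 = 83.094 PB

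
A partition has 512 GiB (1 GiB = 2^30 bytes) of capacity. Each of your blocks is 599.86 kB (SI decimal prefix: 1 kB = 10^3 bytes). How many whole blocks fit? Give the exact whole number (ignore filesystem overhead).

Capacity: 512 GiB = 549,755,813,888 bytes
Per item: 599.86 kB = 599,860 bytes
⌊549,755,813,888 / 599,860⌋ = 916,473

916,473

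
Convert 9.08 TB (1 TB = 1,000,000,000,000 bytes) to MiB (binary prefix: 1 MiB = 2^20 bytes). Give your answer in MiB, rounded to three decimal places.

9.08 TB = 9.08 × 10^12 bytes = 9,080,000,000,000 bytes
1 MiB = 2^20 bytes = 1,048,576 bytes
9,080,000,000,000 / 1,048,576 = 8,659,362.793 MiB

8,659,362.793 MiB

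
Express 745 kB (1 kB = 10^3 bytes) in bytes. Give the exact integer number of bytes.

745 × 1,000 = 745,000 bytes

745,000 bytes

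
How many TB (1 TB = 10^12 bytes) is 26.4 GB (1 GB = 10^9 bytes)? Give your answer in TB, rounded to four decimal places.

26.4 GB = 26.4 × 10^9 bytes = 26,400,000,000 bytes
1 TB = 10^12 bytes = 1,000,000,000,000 bytes
26,400,000,000 / 1,000,000,000,000 = 0.0264 TB

0.0264 TB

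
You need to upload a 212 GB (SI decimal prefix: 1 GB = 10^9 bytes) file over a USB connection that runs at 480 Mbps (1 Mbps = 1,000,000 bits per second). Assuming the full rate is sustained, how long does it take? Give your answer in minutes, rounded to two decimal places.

58.89 minutes

212 GB = 212,000,000,000 bytes = 1,696,000,000,000 bits
480 Mbps = 480,000,000 bits/s
time = 1,696,000,000,000 / 480,000,000 = 3,533.333 s
3,533.333 s / 60 = 58.89 minutes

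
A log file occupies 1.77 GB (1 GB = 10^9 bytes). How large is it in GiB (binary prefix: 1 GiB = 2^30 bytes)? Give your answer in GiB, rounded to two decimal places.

1.77 GB = 1.77 × 10^9 bytes = 1,770,000,000 bytes
1 GiB = 1,073,741,824 bytes
1,770,000,000 / 1,073,741,824 = 1.65 GiB

1.65 GiB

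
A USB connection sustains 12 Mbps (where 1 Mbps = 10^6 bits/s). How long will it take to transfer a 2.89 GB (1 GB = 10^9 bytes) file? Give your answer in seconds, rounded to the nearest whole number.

2.89 GB = 2,890,000,000 bytes = 23,120,000,000 bits
12 Mbps = 12,000,000 bits/s
time = 23,120,000,000 / 12,000,000 = 1,927 s

1,927 seconds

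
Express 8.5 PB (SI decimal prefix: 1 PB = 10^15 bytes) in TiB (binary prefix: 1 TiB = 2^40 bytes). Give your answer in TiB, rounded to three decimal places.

8.5 PB = 8.5 × 10^15 bytes = 8,500,000,000,000,000 bytes
1 TiB = 1,099,511,627,776 bytes
8,500,000,000,000,000 / 1,099,511,627,776 = 7,730.705 TiB

7,730.705 TiB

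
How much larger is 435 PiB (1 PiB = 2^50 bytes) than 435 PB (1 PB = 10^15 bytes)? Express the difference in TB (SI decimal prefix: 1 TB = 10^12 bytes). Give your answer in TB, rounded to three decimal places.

54,766.459 TB

435 PiB = 435 × 1,125,899,906,842,624 = 489,766,459,476,541,440 bytes
435 PB = 435 × 1,000,000,000,000,000 = 435,000,000,000,000,000 bytes
difference = 54,766,459,476,541,440 bytes
54,766,459,476,541,440 / 1,000,000,000,000 = 54,766.459 TB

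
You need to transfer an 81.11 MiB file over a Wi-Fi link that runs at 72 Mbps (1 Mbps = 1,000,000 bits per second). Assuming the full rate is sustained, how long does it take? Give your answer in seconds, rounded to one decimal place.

9.4 seconds

81.11 MiB = 85,049,999.36 bytes = 680,399,994.88 bits
72 Mbps = 72,000,000 bits/s
time = 680,399,994.88 / 72,000,000 = 9.4 s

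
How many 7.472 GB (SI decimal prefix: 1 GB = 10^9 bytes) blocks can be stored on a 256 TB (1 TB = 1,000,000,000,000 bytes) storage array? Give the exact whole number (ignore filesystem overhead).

34,261

Capacity: 256 TB = 256,000,000,000,000 bytes
Per item: 7.472 GB = 7,472,000,000 bytes
⌊256,000,000,000,000 / 7,472,000,000⌋ = 34,261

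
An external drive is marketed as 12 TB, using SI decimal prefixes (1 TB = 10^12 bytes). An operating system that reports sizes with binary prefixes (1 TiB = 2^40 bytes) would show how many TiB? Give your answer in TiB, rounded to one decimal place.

12 TB = 12 × 10^12 bytes = 12,000,000,000,000 bytes
1 TiB = 2^40 bytes = 1,099,511,627,776 bytes
12,000,000,000,000 / 1,099,511,627,776 = 10.9 TiB

10.9 TiB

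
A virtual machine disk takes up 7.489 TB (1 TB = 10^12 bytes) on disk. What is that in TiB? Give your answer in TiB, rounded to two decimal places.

7.489 TB = 7.489 × 10^12 bytes = 7,489,000,000,000 bytes
1 TiB = 2^40 bytes = 1,099,511,627,776 bytes
7,489,000,000,000 / 1,099,511,627,776 = 6.81 TiB

6.81 TiB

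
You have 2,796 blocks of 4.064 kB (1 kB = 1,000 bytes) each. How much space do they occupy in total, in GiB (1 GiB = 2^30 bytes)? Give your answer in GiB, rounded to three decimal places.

0.011 GiB

Total = 2,796 × 4.064 kB = 11362.944 kB
= 11362.944 × 1,000 bytes = 11,362,944 bytes
1 GiB = 1,073,741,824 bytes
11,362,944 / 1,073,741,824 = 0.011 GiB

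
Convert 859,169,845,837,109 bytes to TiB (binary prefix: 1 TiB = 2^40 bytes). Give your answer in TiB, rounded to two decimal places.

859,169,845,837,109 bytes given.
1 TiB = 2^40 bytes = 1,099,511,627,776 bytes
859,169,845,837,109 / 1,099,511,627,776 = 781.41 TiB

781.41 TiB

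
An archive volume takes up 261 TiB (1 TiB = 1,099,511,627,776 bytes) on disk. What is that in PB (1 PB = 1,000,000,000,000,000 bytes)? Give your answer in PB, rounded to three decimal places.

261 TiB = 261 × 2^40 bytes = 286,972,534,849,536 bytes
1 PB = 10^15 bytes = 1,000,000,000,000,000 bytes
286,972,534,849,536 / 1,000,000,000,000,000 = 0.287 PB

0.287 PB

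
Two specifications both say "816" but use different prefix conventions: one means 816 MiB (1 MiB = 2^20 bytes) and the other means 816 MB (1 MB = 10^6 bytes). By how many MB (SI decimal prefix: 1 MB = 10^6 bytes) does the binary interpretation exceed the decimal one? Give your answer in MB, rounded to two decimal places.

816 MiB = 816 × 1,048,576 = 855,638,016 bytes
816 MB = 816 × 1,000,000 = 816,000,000 bytes
difference = 39,638,016 bytes
39,638,016 / 1,000,000 = 39.64 MB

39.64 MB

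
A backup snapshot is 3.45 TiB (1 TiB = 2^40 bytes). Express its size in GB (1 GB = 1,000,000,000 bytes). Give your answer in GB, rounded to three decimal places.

3,793.315 GB

3.45 TiB = 3.45 × 2^40 bytes = 3,793,315,115,827.2 bytes
1 GB = 1,000,000,000 bytes
3,793,315,115,827.2 / 1,000,000,000 = 3,793.315 GB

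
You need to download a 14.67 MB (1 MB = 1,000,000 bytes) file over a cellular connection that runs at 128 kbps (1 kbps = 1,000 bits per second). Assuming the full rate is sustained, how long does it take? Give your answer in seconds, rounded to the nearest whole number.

14.67 MB = 14,670,000 bytes = 117,360,000 bits
128 kbps = 128,000 bits/s
time = 117,360,000 / 128,000 = 917 s

917 seconds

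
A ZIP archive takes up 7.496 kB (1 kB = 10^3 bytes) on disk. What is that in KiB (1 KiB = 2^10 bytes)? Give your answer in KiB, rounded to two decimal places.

7.32 KiB

7.496 kB = 7.496 × 10^3 bytes = 7,496 bytes
1 KiB = 2^10 bytes = 1,024 bytes
7,496 / 1,024 = 7.32 KiB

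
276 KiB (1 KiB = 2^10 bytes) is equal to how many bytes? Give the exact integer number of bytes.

282,624 bytes

276 × 1,024 = 282,624 bytes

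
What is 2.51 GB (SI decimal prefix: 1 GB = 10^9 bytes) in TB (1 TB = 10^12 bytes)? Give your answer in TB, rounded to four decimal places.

2.51 GB = 2.51 × 10^9 bytes = 2,510,000,000 bytes
1 TB = 10^12 bytes = 1,000,000,000,000 bytes
2,510,000,000 / 1,000,000,000,000 = 0.0025 TB

0.0025 TB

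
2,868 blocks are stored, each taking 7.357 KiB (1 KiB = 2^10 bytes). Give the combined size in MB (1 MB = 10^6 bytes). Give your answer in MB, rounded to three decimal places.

Total = 2,868 × 7.357 KiB = 21099.876 KiB
= 21099.876 × 1,024 bytes = 21,606,273.024 bytes
1 MB = 1,000,000 bytes
21,606,273.024 / 1,000,000 = 21.606 MB

21.606 MB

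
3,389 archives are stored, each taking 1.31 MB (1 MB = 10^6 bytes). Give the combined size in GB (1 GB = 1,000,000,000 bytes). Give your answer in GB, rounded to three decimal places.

Total = 3,389 × 1.31 MB = 4439.59 MB
= 4439.59 × 1,000,000 bytes = 4,439,590,000 bytes
1 GB = 1,000,000,000 bytes
4,439,590,000 / 1,000,000,000 = 4.440 GB

4.440 GB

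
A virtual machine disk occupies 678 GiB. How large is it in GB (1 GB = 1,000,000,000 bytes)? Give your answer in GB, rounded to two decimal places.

678 GiB = 678 × 2^30 bytes = 727,996,956,672 bytes
1 GB = 1,000,000,000 bytes
727,996,956,672 / 1,000,000,000 = 728.00 GB

728.00 GB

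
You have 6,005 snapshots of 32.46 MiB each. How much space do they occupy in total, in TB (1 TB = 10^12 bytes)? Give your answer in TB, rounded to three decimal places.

0.204 TB

Total = 6,005 × 32.46 MiB = 194922.3 MiB
= 194922.3 × 1,048,576 bytes = 204,390,845,644.8 bytes
1 TB = 1,000,000,000,000 bytes
204,390,845,644.8 / 1,000,000,000,000 = 0.204 TB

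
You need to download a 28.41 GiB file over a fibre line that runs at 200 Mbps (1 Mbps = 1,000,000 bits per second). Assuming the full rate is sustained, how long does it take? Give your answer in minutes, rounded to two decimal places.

20.34 minutes

28.41 GiB = 30,505,005,219.84 bytes = 244,040,041,758.72 bits
200 Mbps = 200,000,000 bits/s
time = 244,040,041,758.72 / 200,000,000 = 1,220.200 s
1,220.200 s / 60 = 20.34 minutes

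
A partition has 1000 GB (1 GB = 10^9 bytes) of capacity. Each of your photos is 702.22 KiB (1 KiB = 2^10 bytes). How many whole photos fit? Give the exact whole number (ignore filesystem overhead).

1,390,678

Capacity: 1000 GB = 1,000,000,000,000 bytes
Per item: 702.22 KiB = 719,073.28 bytes
⌊1,000,000,000,000 / 719,073.28⌋ = 1,390,678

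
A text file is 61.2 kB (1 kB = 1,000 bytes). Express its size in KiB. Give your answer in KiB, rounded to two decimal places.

61.2 kB × 1,000 bytes/kB = 61,200 bytes
1 KiB = 2^10 bytes = 1,024 bytes
61,200 / 1,024 = 59.77 KiB

59.77 KiB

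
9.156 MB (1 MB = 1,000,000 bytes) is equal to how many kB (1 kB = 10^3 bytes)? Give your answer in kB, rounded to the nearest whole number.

9,156 kB

9.156 MB × 1,000,000 bytes/MB = 9,156,000 bytes
1 kB = 10^3 bytes = 1,000 bytes
9,156,000 / 1,000 = 9,156 kB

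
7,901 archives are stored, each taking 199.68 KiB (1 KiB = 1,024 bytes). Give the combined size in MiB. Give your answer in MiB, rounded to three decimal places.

1,540.695 MiB

Total = 7,901 × 199.68 KiB = 1577671.68 KiB
= 1577671.68 × 1,024 bytes = 1,615,535,800.32 bytes
1 MiB = 1,048,576 bytes
1,615,535,800.32 / 1,048,576 = 1,540.695 MiB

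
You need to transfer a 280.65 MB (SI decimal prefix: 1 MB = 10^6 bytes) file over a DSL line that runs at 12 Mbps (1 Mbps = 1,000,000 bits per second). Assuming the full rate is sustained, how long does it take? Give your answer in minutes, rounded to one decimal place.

280.65 MB = 280,650,000 bytes = 2,245,200,000 bits
12 Mbps = 12,000,000 bits/s
time = 2,245,200,000 / 12,000,000 = 187.10 s
187.10 s / 60 = 3.1 minutes

3.1 minutes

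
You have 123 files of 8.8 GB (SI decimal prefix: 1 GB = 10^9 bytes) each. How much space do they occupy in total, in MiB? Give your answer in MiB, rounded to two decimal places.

Total = 123 × 8.8 GB = 1082.4 GB
= 1082.4 × 1,000,000,000 bytes = 1,082,400,000,000 bytes
1 MiB = 1,048,576 bytes
1,082,400,000,000 / 1,048,576 = 1,032,257.08 MiB

1,032,257.08 MiB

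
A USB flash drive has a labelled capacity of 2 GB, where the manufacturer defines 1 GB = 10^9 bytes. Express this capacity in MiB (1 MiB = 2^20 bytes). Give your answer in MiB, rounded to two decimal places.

2 GB × 1,000,000,000 bytes/GB = 2,000,000,000 bytes
1 MiB = 2^20 bytes = 1,048,576 bytes
2,000,000,000 / 1,048,576 = 1,907.35 MiB

1,907.35 MiB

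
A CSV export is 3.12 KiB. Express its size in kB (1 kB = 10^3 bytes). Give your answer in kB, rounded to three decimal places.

3.195 kB

3.12 KiB × 1,024 bytes/KiB = 3,194.88 bytes
1 kB = 1,000 bytes
3,194.88 / 1,000 = 3.195 kB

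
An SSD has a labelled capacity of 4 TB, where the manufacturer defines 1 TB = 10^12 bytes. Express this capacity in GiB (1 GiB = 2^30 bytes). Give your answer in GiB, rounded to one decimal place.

3,725.3 GiB

4 TB = 4 × 10^12 bytes = 4,000,000,000,000 bytes
1 GiB = 1,073,741,824 bytes
4,000,000,000,000 / 1,073,741,824 = 3,725.3 GiB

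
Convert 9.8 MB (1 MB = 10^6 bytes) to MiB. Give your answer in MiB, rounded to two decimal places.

9.8 MB × 1,000,000 bytes/MB = 9,800,000 bytes
1 MiB = 1,048,576 bytes
9,800,000 / 1,048,576 = 9.35 MiB

9.35 MiB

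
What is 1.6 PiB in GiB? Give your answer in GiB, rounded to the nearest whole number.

1,677,722 GiB

1.6 PiB × 1,125,899,906,842,624 bytes/PiB = 1,801,439,850,948,198.4 bytes
1 GiB = 1,073,741,824 bytes
1,801,439,850,948,198.4 / 1,073,741,824 = 1,677,722 GiB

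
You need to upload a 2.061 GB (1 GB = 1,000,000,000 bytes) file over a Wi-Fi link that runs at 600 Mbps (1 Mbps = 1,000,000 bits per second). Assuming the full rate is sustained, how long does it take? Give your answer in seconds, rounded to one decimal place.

27.5 seconds

2.061 GB = 2,061,000,000 bytes = 16,488,000,000 bits
600 Mbps = 600,000,000 bits/s
time = 16,488,000,000 / 600,000,000 = 27.5 s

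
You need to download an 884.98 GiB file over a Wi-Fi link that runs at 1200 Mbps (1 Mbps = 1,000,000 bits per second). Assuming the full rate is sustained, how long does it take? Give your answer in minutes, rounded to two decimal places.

884.98 GiB = 950,240,039,403.52 bytes = 7,601,920,315,228.16 bits
1200 Mbps = 1,200,000,000 bits/s
time = 7,601,920,315,228.16 / 1,200,000,000 = 6,334.934 s
6,334.934 s / 60 = 105.58 minutes

105.58 minutes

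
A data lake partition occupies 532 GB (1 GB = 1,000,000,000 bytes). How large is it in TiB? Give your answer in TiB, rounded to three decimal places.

0.484 TiB

532 GB = 532 × 10^9 bytes = 532,000,000,000 bytes
1 TiB = 2^40 bytes = 1,099,511,627,776 bytes
532,000,000,000 / 1,099,511,627,776 = 0.484 TiB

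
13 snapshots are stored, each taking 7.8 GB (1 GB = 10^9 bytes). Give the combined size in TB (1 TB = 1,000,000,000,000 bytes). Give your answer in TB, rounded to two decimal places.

Total = 13 × 7.8 GB = 101.4 GB
= 101.4 × 1,000,000,000 bytes = 101,400,000,000 bytes
1 TB = 1,000,000,000,000 bytes
101,400,000,000 / 1,000,000,000,000 = 0.10 TB

0.10 TB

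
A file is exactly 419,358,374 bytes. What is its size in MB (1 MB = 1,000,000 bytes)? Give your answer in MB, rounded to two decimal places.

419,358,374 bytes given.
1 MB = 1,000,000 bytes
419,358,374 / 1,000,000 = 419.36 MB

419.36 MB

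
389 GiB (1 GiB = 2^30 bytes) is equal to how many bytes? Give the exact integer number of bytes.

389 × 1,073,741,824 = 417,685,569,536 bytes  (1 GiB = 2^30 bytes)

417,685,569,536 bytes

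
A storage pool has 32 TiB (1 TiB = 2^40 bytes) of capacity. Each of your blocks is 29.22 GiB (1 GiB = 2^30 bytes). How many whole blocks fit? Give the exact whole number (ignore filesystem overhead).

Capacity: 32 TiB = 35,184,372,088,832 bytes
Per item: 29.22 GiB = 31,374,736,097.28 bytes
⌊35,184,372,088,832 / 31,374,736,097.28⌋ = 1,121

1,121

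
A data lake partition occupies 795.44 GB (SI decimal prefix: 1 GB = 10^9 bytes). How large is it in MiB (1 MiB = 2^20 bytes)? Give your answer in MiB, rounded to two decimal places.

795.44 GB × 1,000,000,000 bytes/GB = 795,440,000,000 bytes
1 MiB = 2^20 bytes = 1,048,576 bytes
795,440,000,000 / 1,048,576 = 758,590.70 MiB

758,590.70 MiB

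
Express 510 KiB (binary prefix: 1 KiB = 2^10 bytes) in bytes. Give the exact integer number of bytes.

510 × 1,024 = 522,240 bytes  (1 KiB = 2^10 bytes)

522,240 bytes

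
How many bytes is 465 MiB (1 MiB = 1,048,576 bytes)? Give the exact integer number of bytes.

487,587,840 bytes

465 × 1,048,576 = 487,587,840 bytes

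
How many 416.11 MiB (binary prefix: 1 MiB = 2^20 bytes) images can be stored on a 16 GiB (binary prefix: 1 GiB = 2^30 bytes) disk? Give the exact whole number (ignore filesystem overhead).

39

Capacity: 16 GiB = 17,179,869,184 bytes
Per item: 416.11 MiB = 436,322,959.36 bytes
⌊17,179,869,184 / 436,322,959.36⌋ = 39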